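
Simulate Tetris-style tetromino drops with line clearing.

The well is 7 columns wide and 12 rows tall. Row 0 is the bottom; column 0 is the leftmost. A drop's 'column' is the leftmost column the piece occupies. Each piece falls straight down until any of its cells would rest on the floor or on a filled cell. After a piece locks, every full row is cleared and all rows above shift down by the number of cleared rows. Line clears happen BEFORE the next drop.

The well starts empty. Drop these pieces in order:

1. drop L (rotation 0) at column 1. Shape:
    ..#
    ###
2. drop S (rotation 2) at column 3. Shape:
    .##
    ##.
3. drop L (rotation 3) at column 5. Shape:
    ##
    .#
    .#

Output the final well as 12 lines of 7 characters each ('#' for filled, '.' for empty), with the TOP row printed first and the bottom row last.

Answer: .......
.......
.......
.......
.......
.......
.......
.....##
....###
...##.#
...#...
.###...

Derivation:
Drop 1: L rot0 at col 1 lands with bottom-row=0; cleared 0 line(s) (total 0); column heights now [0 1 1 2 0 0 0], max=2
Drop 2: S rot2 at col 3 lands with bottom-row=2; cleared 0 line(s) (total 0); column heights now [0 1 1 3 4 4 0], max=4
Drop 3: L rot3 at col 5 lands with bottom-row=2; cleared 0 line(s) (total 0); column heights now [0 1 1 3 4 5 5], max=5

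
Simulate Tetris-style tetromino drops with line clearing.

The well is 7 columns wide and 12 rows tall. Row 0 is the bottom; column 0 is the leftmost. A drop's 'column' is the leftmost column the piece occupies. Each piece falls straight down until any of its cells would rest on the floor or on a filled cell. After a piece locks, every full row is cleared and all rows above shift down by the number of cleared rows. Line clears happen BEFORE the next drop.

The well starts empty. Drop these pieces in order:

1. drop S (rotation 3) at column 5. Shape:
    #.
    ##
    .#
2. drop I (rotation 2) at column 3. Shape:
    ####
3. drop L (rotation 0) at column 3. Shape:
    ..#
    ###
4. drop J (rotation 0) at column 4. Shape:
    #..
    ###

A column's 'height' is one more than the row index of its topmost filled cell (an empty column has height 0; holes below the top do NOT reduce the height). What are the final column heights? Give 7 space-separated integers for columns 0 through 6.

Answer: 0 0 0 5 8 7 7

Derivation:
Drop 1: S rot3 at col 5 lands with bottom-row=0; cleared 0 line(s) (total 0); column heights now [0 0 0 0 0 3 2], max=3
Drop 2: I rot2 at col 3 lands with bottom-row=3; cleared 0 line(s) (total 0); column heights now [0 0 0 4 4 4 4], max=4
Drop 3: L rot0 at col 3 lands with bottom-row=4; cleared 0 line(s) (total 0); column heights now [0 0 0 5 5 6 4], max=6
Drop 4: J rot0 at col 4 lands with bottom-row=6; cleared 0 line(s) (total 0); column heights now [0 0 0 5 8 7 7], max=8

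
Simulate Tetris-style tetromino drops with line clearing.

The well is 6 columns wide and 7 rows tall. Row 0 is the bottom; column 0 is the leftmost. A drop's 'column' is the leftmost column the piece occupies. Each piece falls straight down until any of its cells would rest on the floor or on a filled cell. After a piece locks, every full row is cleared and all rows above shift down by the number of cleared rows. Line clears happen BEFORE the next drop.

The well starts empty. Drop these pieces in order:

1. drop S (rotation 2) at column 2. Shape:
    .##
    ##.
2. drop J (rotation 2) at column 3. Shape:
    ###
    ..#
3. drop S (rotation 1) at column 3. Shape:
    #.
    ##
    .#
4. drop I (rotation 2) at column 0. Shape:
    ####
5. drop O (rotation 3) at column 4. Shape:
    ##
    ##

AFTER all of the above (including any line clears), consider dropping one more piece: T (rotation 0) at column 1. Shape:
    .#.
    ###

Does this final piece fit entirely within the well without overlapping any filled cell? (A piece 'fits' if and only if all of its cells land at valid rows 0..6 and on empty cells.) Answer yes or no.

Answer: no

Derivation:
Drop 1: S rot2 at col 2 lands with bottom-row=0; cleared 0 line(s) (total 0); column heights now [0 0 1 2 2 0], max=2
Drop 2: J rot2 at col 3 lands with bottom-row=1; cleared 0 line(s) (total 0); column heights now [0 0 1 3 3 3], max=3
Drop 3: S rot1 at col 3 lands with bottom-row=3; cleared 0 line(s) (total 0); column heights now [0 0 1 6 5 3], max=6
Drop 4: I rot2 at col 0 lands with bottom-row=6; cleared 0 line(s) (total 0); column heights now [7 7 7 7 5 3], max=7
Drop 5: O rot3 at col 4 lands with bottom-row=5; cleared 1 line(s) (total 1); column heights now [0 0 1 6 6 6], max=6
Test piece T rot0 at col 1 (width 3): heights before test = [0 0 1 6 6 6]; fits = False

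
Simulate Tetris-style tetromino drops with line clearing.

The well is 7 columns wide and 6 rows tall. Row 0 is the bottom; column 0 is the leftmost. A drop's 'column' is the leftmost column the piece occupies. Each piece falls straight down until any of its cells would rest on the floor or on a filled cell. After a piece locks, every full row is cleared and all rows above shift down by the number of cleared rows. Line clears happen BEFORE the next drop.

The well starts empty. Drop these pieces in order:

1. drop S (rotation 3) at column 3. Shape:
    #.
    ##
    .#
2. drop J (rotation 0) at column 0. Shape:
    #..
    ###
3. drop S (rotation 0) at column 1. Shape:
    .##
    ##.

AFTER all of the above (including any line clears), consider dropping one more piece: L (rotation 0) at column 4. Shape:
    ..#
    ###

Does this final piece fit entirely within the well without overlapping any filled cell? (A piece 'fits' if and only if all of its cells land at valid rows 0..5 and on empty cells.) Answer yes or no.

Answer: yes

Derivation:
Drop 1: S rot3 at col 3 lands with bottom-row=0; cleared 0 line(s) (total 0); column heights now [0 0 0 3 2 0 0], max=3
Drop 2: J rot0 at col 0 lands with bottom-row=0; cleared 0 line(s) (total 0); column heights now [2 1 1 3 2 0 0], max=3
Drop 3: S rot0 at col 1 lands with bottom-row=2; cleared 0 line(s) (total 0); column heights now [2 3 4 4 2 0 0], max=4
Test piece L rot0 at col 4 (width 3): heights before test = [2 3 4 4 2 0 0]; fits = True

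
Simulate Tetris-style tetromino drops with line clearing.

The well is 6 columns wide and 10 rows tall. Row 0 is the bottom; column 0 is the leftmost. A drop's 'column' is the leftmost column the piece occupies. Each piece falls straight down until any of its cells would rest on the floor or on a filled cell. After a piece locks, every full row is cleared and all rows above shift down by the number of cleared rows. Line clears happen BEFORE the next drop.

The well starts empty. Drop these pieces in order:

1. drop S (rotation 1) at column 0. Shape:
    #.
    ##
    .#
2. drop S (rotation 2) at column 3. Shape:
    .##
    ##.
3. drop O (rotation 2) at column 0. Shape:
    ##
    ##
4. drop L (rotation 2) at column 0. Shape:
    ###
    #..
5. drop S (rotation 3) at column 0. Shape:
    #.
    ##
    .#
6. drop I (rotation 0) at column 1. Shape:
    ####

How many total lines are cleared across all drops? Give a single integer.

Answer: 0

Derivation:
Drop 1: S rot1 at col 0 lands with bottom-row=0; cleared 0 line(s) (total 0); column heights now [3 2 0 0 0 0], max=3
Drop 2: S rot2 at col 3 lands with bottom-row=0; cleared 0 line(s) (total 0); column heights now [3 2 0 1 2 2], max=3
Drop 3: O rot2 at col 0 lands with bottom-row=3; cleared 0 line(s) (total 0); column heights now [5 5 0 1 2 2], max=5
Drop 4: L rot2 at col 0 lands with bottom-row=5; cleared 0 line(s) (total 0); column heights now [7 7 7 1 2 2], max=7
Drop 5: S rot3 at col 0 lands with bottom-row=7; cleared 0 line(s) (total 0); column heights now [10 9 7 1 2 2], max=10
Drop 6: I rot0 at col 1 lands with bottom-row=9; cleared 0 line(s) (total 0); column heights now [10 10 10 10 10 2], max=10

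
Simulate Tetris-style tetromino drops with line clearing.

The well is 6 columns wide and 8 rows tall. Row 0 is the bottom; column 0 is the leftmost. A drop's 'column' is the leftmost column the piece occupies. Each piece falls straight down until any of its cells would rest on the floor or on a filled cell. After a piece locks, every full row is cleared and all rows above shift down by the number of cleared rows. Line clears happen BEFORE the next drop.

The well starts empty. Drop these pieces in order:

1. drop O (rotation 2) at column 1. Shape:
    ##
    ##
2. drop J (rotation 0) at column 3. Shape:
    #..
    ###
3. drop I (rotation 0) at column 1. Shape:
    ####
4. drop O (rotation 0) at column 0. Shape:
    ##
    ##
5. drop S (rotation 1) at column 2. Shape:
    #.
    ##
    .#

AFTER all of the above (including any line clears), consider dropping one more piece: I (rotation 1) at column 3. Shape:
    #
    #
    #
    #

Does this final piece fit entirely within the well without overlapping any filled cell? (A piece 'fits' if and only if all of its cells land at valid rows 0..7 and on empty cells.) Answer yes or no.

Drop 1: O rot2 at col 1 lands with bottom-row=0; cleared 0 line(s) (total 0); column heights now [0 2 2 0 0 0], max=2
Drop 2: J rot0 at col 3 lands with bottom-row=0; cleared 0 line(s) (total 0); column heights now [0 2 2 2 1 1], max=2
Drop 3: I rot0 at col 1 lands with bottom-row=2; cleared 0 line(s) (total 0); column heights now [0 3 3 3 3 1], max=3
Drop 4: O rot0 at col 0 lands with bottom-row=3; cleared 0 line(s) (total 0); column heights now [5 5 3 3 3 1], max=5
Drop 5: S rot1 at col 2 lands with bottom-row=3; cleared 0 line(s) (total 0); column heights now [5 5 6 5 3 1], max=6
Test piece I rot1 at col 3 (width 1): heights before test = [5 5 6 5 3 1]; fits = False

Answer: no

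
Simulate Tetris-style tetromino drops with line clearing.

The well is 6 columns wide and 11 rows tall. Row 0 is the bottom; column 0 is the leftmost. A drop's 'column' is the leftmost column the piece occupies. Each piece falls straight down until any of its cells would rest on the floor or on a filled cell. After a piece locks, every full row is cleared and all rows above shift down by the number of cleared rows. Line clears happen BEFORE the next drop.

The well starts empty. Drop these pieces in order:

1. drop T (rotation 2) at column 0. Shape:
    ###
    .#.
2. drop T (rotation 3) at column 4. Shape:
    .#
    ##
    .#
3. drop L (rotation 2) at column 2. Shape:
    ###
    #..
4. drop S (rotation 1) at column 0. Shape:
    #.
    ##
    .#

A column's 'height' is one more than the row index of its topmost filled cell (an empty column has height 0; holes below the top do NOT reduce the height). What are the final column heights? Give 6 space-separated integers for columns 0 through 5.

Drop 1: T rot2 at col 0 lands with bottom-row=0; cleared 0 line(s) (total 0); column heights now [2 2 2 0 0 0], max=2
Drop 2: T rot3 at col 4 lands with bottom-row=0; cleared 0 line(s) (total 0); column heights now [2 2 2 0 2 3], max=3
Drop 3: L rot2 at col 2 lands with bottom-row=2; cleared 0 line(s) (total 0); column heights now [2 2 4 4 4 3], max=4
Drop 4: S rot1 at col 0 lands with bottom-row=2; cleared 0 line(s) (total 0); column heights now [5 4 4 4 4 3], max=5

Answer: 5 4 4 4 4 3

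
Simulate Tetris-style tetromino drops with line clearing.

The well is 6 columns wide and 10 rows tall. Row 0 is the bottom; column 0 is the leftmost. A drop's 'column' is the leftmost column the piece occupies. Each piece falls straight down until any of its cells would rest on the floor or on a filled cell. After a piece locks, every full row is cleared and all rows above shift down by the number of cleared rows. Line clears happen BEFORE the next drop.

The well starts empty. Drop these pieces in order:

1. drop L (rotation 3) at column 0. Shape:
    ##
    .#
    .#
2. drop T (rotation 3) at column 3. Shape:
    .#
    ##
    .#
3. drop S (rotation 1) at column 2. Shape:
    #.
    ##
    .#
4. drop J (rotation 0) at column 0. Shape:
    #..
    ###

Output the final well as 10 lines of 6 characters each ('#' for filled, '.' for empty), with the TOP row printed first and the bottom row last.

Drop 1: L rot3 at col 0 lands with bottom-row=0; cleared 0 line(s) (total 0); column heights now [3 3 0 0 0 0], max=3
Drop 2: T rot3 at col 3 lands with bottom-row=0; cleared 0 line(s) (total 0); column heights now [3 3 0 2 3 0], max=3
Drop 3: S rot1 at col 2 lands with bottom-row=2; cleared 0 line(s) (total 0); column heights now [3 3 5 4 3 0], max=5
Drop 4: J rot0 at col 0 lands with bottom-row=5; cleared 0 line(s) (total 0); column heights now [7 6 6 4 3 0], max=7

Answer: ......
......
......
#.....
###...
..#...
..##..
##.##.
.#.##.
.#..#.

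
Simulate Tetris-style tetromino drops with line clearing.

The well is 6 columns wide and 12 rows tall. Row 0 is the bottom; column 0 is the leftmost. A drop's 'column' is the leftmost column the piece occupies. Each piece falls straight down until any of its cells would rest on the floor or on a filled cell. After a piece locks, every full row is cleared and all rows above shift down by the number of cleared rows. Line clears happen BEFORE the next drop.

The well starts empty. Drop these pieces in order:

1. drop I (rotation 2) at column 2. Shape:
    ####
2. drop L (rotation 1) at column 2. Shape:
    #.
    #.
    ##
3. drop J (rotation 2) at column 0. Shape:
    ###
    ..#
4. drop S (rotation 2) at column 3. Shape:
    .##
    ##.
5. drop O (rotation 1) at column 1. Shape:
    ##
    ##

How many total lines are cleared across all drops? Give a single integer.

Drop 1: I rot2 at col 2 lands with bottom-row=0; cleared 0 line(s) (total 0); column heights now [0 0 1 1 1 1], max=1
Drop 2: L rot1 at col 2 lands with bottom-row=1; cleared 0 line(s) (total 0); column heights now [0 0 4 2 1 1], max=4
Drop 3: J rot2 at col 0 lands with bottom-row=4; cleared 0 line(s) (total 0); column heights now [6 6 6 2 1 1], max=6
Drop 4: S rot2 at col 3 lands with bottom-row=2; cleared 0 line(s) (total 0); column heights now [6 6 6 3 4 4], max=6
Drop 5: O rot1 at col 1 lands with bottom-row=6; cleared 0 line(s) (total 0); column heights now [6 8 8 3 4 4], max=8

Answer: 0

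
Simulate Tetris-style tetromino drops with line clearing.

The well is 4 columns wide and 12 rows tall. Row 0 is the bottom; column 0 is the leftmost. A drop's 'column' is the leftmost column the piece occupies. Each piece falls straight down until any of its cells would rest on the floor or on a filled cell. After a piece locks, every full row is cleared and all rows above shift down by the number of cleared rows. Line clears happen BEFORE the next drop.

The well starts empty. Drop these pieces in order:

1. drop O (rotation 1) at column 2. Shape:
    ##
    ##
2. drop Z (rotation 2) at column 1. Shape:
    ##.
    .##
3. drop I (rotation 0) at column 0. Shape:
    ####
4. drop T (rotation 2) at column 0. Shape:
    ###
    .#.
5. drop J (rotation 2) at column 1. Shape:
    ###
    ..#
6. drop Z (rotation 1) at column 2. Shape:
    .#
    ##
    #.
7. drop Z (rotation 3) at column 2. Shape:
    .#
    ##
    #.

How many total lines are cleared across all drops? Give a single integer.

Answer: 2

Derivation:
Drop 1: O rot1 at col 2 lands with bottom-row=0; cleared 0 line(s) (total 0); column heights now [0 0 2 2], max=2
Drop 2: Z rot2 at col 1 lands with bottom-row=2; cleared 0 line(s) (total 0); column heights now [0 4 4 3], max=4
Drop 3: I rot0 at col 0 lands with bottom-row=4; cleared 1 line(s) (total 1); column heights now [0 4 4 3], max=4
Drop 4: T rot2 at col 0 lands with bottom-row=4; cleared 0 line(s) (total 1); column heights now [6 6 6 3], max=6
Drop 5: J rot2 at col 1 lands with bottom-row=5; cleared 1 line(s) (total 2); column heights now [0 6 6 6], max=6
Drop 6: Z rot1 at col 2 lands with bottom-row=6; cleared 0 line(s) (total 2); column heights now [0 6 8 9], max=9
Drop 7: Z rot3 at col 2 lands with bottom-row=8; cleared 0 line(s) (total 2); column heights now [0 6 10 11], max=11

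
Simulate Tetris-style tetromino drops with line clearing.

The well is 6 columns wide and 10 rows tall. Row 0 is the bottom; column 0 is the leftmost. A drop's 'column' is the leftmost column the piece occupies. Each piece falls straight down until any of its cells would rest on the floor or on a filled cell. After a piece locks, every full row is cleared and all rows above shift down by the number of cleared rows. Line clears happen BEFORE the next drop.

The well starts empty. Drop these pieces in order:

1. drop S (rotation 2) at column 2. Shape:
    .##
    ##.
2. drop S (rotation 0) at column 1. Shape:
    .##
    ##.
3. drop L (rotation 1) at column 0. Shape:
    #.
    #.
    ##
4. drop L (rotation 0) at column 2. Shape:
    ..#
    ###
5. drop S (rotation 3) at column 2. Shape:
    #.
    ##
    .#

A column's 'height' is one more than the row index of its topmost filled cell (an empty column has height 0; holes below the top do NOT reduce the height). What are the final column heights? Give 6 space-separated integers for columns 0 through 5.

Answer: 5 3 7 6 5 0

Derivation:
Drop 1: S rot2 at col 2 lands with bottom-row=0; cleared 0 line(s) (total 0); column heights now [0 0 1 2 2 0], max=2
Drop 2: S rot0 at col 1 lands with bottom-row=1; cleared 0 line(s) (total 0); column heights now [0 2 3 3 2 0], max=3
Drop 3: L rot1 at col 0 lands with bottom-row=2; cleared 0 line(s) (total 0); column heights now [5 3 3 3 2 0], max=5
Drop 4: L rot0 at col 2 lands with bottom-row=3; cleared 0 line(s) (total 0); column heights now [5 3 4 4 5 0], max=5
Drop 5: S rot3 at col 2 lands with bottom-row=4; cleared 0 line(s) (total 0); column heights now [5 3 7 6 5 0], max=7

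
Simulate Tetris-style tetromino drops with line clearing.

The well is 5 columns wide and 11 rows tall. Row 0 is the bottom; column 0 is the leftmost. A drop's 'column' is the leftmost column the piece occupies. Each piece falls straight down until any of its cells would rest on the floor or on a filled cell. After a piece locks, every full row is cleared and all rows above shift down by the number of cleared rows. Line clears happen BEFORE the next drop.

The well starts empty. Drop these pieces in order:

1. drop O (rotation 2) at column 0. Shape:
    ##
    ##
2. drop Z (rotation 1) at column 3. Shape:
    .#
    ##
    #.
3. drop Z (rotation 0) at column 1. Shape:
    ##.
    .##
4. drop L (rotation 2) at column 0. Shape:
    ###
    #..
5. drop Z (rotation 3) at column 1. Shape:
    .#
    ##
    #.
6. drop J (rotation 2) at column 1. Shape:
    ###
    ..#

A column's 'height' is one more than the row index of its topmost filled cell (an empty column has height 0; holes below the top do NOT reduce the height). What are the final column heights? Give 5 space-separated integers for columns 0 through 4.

Drop 1: O rot2 at col 0 lands with bottom-row=0; cleared 0 line(s) (total 0); column heights now [2 2 0 0 0], max=2
Drop 2: Z rot1 at col 3 lands with bottom-row=0; cleared 0 line(s) (total 0); column heights now [2 2 0 2 3], max=3
Drop 3: Z rot0 at col 1 lands with bottom-row=2; cleared 0 line(s) (total 0); column heights now [2 4 4 3 3], max=4
Drop 4: L rot2 at col 0 lands with bottom-row=3; cleared 0 line(s) (total 0); column heights now [5 5 5 3 3], max=5
Drop 5: Z rot3 at col 1 lands with bottom-row=5; cleared 0 line(s) (total 0); column heights now [5 7 8 3 3], max=8
Drop 6: J rot2 at col 1 lands with bottom-row=7; cleared 0 line(s) (total 0); column heights now [5 9 9 9 3], max=9

Answer: 5 9 9 9 3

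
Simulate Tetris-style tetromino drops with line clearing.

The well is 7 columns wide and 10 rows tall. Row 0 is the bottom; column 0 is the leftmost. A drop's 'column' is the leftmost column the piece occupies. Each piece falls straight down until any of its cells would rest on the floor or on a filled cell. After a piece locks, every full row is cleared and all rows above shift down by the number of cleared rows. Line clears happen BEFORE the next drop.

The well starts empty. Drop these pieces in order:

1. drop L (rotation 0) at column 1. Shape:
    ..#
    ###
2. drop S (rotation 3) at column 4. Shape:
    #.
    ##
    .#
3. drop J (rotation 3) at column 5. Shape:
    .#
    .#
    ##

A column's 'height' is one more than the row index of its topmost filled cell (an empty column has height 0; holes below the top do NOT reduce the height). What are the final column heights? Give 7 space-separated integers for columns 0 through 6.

Drop 1: L rot0 at col 1 lands with bottom-row=0; cleared 0 line(s) (total 0); column heights now [0 1 1 2 0 0 0], max=2
Drop 2: S rot3 at col 4 lands with bottom-row=0; cleared 0 line(s) (total 0); column heights now [0 1 1 2 3 2 0], max=3
Drop 3: J rot3 at col 5 lands with bottom-row=2; cleared 0 line(s) (total 0); column heights now [0 1 1 2 3 3 5], max=5

Answer: 0 1 1 2 3 3 5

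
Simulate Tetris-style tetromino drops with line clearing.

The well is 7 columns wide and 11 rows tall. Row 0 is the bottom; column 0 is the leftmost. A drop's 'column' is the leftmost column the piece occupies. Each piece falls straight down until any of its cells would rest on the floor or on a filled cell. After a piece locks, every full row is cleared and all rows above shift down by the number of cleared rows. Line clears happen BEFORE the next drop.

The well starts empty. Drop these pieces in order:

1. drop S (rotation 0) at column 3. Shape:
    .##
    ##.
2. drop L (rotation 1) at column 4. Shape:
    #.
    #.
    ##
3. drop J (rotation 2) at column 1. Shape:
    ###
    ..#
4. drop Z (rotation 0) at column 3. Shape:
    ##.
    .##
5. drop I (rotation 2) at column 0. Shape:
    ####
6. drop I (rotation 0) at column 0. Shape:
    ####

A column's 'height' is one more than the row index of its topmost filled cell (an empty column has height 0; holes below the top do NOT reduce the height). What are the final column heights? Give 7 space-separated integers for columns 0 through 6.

Answer: 9 9 9 9 7 6 0

Derivation:
Drop 1: S rot0 at col 3 lands with bottom-row=0; cleared 0 line(s) (total 0); column heights now [0 0 0 1 2 2 0], max=2
Drop 2: L rot1 at col 4 lands with bottom-row=2; cleared 0 line(s) (total 0); column heights now [0 0 0 1 5 3 0], max=5
Drop 3: J rot2 at col 1 lands with bottom-row=1; cleared 0 line(s) (total 0); column heights now [0 3 3 3 5 3 0], max=5
Drop 4: Z rot0 at col 3 lands with bottom-row=5; cleared 0 line(s) (total 0); column heights now [0 3 3 7 7 6 0], max=7
Drop 5: I rot2 at col 0 lands with bottom-row=7; cleared 0 line(s) (total 0); column heights now [8 8 8 8 7 6 0], max=8
Drop 6: I rot0 at col 0 lands with bottom-row=8; cleared 0 line(s) (total 0); column heights now [9 9 9 9 7 6 0], max=9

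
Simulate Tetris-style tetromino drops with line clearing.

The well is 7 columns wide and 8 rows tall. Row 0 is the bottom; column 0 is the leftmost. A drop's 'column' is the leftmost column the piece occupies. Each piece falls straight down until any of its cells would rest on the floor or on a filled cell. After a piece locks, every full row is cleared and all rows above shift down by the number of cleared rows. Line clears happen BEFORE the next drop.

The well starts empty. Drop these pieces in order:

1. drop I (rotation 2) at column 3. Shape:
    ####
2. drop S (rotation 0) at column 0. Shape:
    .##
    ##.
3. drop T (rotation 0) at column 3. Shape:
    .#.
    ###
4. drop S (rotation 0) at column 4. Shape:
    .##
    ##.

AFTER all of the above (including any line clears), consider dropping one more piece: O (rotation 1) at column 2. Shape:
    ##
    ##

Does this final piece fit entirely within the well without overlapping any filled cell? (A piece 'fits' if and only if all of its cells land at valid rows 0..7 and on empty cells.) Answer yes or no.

Drop 1: I rot2 at col 3 lands with bottom-row=0; cleared 0 line(s) (total 0); column heights now [0 0 0 1 1 1 1], max=1
Drop 2: S rot0 at col 0 lands with bottom-row=0; cleared 0 line(s) (total 0); column heights now [1 2 2 1 1 1 1], max=2
Drop 3: T rot0 at col 3 lands with bottom-row=1; cleared 0 line(s) (total 0); column heights now [1 2 2 2 3 2 1], max=3
Drop 4: S rot0 at col 4 lands with bottom-row=3; cleared 0 line(s) (total 0); column heights now [1 2 2 2 4 5 5], max=5
Test piece O rot1 at col 2 (width 2): heights before test = [1 2 2 2 4 5 5]; fits = True

Answer: yes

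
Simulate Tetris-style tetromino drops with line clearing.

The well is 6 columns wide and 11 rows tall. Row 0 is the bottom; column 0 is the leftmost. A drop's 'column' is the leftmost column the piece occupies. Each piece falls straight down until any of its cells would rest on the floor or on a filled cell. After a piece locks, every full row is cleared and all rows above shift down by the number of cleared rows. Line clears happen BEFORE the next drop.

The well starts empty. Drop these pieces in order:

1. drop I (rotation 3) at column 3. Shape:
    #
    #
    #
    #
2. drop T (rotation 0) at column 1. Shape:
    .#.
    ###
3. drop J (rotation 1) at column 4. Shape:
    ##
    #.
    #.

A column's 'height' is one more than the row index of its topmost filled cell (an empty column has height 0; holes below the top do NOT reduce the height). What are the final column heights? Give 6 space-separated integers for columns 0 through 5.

Drop 1: I rot3 at col 3 lands with bottom-row=0; cleared 0 line(s) (total 0); column heights now [0 0 0 4 0 0], max=4
Drop 2: T rot0 at col 1 lands with bottom-row=4; cleared 0 line(s) (total 0); column heights now [0 5 6 5 0 0], max=6
Drop 3: J rot1 at col 4 lands with bottom-row=0; cleared 0 line(s) (total 0); column heights now [0 5 6 5 3 3], max=6

Answer: 0 5 6 5 3 3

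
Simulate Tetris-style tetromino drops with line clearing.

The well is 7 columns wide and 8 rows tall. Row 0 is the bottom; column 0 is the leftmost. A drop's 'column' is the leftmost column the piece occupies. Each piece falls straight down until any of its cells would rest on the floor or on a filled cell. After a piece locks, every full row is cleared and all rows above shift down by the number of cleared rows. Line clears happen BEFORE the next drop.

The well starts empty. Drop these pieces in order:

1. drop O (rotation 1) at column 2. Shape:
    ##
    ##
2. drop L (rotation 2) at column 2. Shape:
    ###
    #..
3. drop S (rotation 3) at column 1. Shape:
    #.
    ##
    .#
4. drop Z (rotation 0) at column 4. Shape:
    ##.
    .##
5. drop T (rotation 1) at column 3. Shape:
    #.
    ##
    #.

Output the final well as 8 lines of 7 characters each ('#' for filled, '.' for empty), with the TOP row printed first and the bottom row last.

Answer: .......
.#.#...
.####..
..####.
..#####
..#....
..##...
..##...

Derivation:
Drop 1: O rot1 at col 2 lands with bottom-row=0; cleared 0 line(s) (total 0); column heights now [0 0 2 2 0 0 0], max=2
Drop 2: L rot2 at col 2 lands with bottom-row=2; cleared 0 line(s) (total 0); column heights now [0 0 4 4 4 0 0], max=4
Drop 3: S rot3 at col 1 lands with bottom-row=4; cleared 0 line(s) (total 0); column heights now [0 7 6 4 4 0 0], max=7
Drop 4: Z rot0 at col 4 lands with bottom-row=3; cleared 0 line(s) (total 0); column heights now [0 7 6 4 5 5 4], max=7
Drop 5: T rot1 at col 3 lands with bottom-row=4; cleared 0 line(s) (total 0); column heights now [0 7 6 7 6 5 4], max=7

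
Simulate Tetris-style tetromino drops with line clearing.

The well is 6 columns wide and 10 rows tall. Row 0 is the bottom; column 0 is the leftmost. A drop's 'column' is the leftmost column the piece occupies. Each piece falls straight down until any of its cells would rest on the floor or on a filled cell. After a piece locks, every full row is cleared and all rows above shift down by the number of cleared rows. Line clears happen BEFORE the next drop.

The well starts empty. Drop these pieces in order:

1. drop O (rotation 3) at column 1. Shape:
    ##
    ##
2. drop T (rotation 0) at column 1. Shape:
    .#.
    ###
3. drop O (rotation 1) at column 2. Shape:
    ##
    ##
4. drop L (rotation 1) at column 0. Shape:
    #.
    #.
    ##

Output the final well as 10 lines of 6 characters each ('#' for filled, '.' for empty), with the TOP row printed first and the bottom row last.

Answer: ......
......
......
......
#.##..
#.##..
###...
.###..
.##...
.##...

Derivation:
Drop 1: O rot3 at col 1 lands with bottom-row=0; cleared 0 line(s) (total 0); column heights now [0 2 2 0 0 0], max=2
Drop 2: T rot0 at col 1 lands with bottom-row=2; cleared 0 line(s) (total 0); column heights now [0 3 4 3 0 0], max=4
Drop 3: O rot1 at col 2 lands with bottom-row=4; cleared 0 line(s) (total 0); column heights now [0 3 6 6 0 0], max=6
Drop 4: L rot1 at col 0 lands with bottom-row=3; cleared 0 line(s) (total 0); column heights now [6 4 6 6 0 0], max=6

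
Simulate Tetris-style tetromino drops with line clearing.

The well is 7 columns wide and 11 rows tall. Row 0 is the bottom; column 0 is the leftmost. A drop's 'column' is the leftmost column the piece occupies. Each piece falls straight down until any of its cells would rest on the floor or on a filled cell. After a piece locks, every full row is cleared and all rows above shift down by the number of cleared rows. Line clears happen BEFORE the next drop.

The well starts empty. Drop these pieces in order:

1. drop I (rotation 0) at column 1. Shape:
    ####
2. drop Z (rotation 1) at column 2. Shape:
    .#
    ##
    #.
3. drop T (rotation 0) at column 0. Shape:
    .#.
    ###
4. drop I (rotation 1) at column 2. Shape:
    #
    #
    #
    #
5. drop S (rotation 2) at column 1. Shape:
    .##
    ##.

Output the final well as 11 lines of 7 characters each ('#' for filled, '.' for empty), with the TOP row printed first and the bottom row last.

Answer: .......
..##...
.##....
..#....
..#....
..#....
.##....
####...
..##...
..#....
.####..

Derivation:
Drop 1: I rot0 at col 1 lands with bottom-row=0; cleared 0 line(s) (total 0); column heights now [0 1 1 1 1 0 0], max=1
Drop 2: Z rot1 at col 2 lands with bottom-row=1; cleared 0 line(s) (total 0); column heights now [0 1 3 4 1 0 0], max=4
Drop 3: T rot0 at col 0 lands with bottom-row=3; cleared 0 line(s) (total 0); column heights now [4 5 4 4 1 0 0], max=5
Drop 4: I rot1 at col 2 lands with bottom-row=4; cleared 0 line(s) (total 0); column heights now [4 5 8 4 1 0 0], max=8
Drop 5: S rot2 at col 1 lands with bottom-row=8; cleared 0 line(s) (total 0); column heights now [4 9 10 10 1 0 0], max=10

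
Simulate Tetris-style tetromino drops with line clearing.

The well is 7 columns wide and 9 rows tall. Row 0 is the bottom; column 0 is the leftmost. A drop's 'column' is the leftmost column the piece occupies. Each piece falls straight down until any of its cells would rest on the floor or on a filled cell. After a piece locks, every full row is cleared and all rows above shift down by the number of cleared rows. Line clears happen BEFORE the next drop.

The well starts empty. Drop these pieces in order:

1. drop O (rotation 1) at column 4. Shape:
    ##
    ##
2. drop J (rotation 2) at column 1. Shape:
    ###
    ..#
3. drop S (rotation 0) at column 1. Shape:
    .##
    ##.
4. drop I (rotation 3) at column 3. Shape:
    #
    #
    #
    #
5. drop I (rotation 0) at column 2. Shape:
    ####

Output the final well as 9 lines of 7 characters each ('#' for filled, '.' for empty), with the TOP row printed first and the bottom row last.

Answer: ..####.
...#...
...#...
...#...
...#...
..##...
.##....
.#####.
...###.

Derivation:
Drop 1: O rot1 at col 4 lands with bottom-row=0; cleared 0 line(s) (total 0); column heights now [0 0 0 0 2 2 0], max=2
Drop 2: J rot2 at col 1 lands with bottom-row=0; cleared 0 line(s) (total 0); column heights now [0 2 2 2 2 2 0], max=2
Drop 3: S rot0 at col 1 lands with bottom-row=2; cleared 0 line(s) (total 0); column heights now [0 3 4 4 2 2 0], max=4
Drop 4: I rot3 at col 3 lands with bottom-row=4; cleared 0 line(s) (total 0); column heights now [0 3 4 8 2 2 0], max=8
Drop 5: I rot0 at col 2 lands with bottom-row=8; cleared 0 line(s) (total 0); column heights now [0 3 9 9 9 9 0], max=9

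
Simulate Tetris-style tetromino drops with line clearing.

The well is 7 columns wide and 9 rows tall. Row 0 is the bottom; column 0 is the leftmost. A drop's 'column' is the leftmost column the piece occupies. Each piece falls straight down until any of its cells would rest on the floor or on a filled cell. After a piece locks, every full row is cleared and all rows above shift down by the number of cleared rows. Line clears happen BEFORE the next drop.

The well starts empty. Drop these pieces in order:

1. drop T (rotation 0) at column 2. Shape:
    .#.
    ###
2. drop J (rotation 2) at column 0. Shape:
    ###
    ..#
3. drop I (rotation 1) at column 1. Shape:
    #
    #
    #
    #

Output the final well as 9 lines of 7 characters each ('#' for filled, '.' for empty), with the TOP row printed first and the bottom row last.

Drop 1: T rot0 at col 2 lands with bottom-row=0; cleared 0 line(s) (total 0); column heights now [0 0 1 2 1 0 0], max=2
Drop 2: J rot2 at col 0 lands with bottom-row=1; cleared 0 line(s) (total 0); column heights now [3 3 3 2 1 0 0], max=3
Drop 3: I rot1 at col 1 lands with bottom-row=3; cleared 0 line(s) (total 0); column heights now [3 7 3 2 1 0 0], max=7

Answer: .......
.......
.#.....
.#.....
.#.....
.#.....
###....
..##...
..###..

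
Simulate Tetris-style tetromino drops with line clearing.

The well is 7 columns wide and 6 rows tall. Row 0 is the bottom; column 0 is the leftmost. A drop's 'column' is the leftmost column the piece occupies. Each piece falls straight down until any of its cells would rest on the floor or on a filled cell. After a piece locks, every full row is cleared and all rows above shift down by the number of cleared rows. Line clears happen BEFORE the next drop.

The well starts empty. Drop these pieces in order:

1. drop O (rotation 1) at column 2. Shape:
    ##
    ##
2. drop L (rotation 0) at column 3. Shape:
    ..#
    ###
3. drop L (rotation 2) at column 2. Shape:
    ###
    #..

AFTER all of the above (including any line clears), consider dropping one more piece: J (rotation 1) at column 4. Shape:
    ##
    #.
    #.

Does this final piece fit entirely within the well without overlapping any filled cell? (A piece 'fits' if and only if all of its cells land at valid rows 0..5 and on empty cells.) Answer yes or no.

Drop 1: O rot1 at col 2 lands with bottom-row=0; cleared 0 line(s) (total 0); column heights now [0 0 2 2 0 0 0], max=2
Drop 2: L rot0 at col 3 lands with bottom-row=2; cleared 0 line(s) (total 0); column heights now [0 0 2 3 3 4 0], max=4
Drop 3: L rot2 at col 2 lands with bottom-row=2; cleared 0 line(s) (total 0); column heights now [0 0 4 4 4 4 0], max=4
Test piece J rot1 at col 4 (width 2): heights before test = [0 0 4 4 4 4 0]; fits = False

Answer: no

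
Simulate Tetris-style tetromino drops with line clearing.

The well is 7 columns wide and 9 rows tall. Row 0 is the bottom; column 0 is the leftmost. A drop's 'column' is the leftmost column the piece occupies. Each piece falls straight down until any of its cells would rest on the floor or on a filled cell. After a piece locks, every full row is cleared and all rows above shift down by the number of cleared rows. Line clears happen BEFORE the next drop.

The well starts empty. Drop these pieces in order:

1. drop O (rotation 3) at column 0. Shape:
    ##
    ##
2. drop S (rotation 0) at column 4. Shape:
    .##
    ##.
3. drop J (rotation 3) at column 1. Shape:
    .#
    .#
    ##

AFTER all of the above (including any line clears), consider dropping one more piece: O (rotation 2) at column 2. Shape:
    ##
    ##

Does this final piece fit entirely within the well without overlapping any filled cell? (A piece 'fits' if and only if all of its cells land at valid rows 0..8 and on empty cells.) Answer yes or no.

Drop 1: O rot3 at col 0 lands with bottom-row=0; cleared 0 line(s) (total 0); column heights now [2 2 0 0 0 0 0], max=2
Drop 2: S rot0 at col 4 lands with bottom-row=0; cleared 0 line(s) (total 0); column heights now [2 2 0 0 1 2 2], max=2
Drop 3: J rot3 at col 1 lands with bottom-row=2; cleared 0 line(s) (total 0); column heights now [2 3 5 0 1 2 2], max=5
Test piece O rot2 at col 2 (width 2): heights before test = [2 3 5 0 1 2 2]; fits = True

Answer: yes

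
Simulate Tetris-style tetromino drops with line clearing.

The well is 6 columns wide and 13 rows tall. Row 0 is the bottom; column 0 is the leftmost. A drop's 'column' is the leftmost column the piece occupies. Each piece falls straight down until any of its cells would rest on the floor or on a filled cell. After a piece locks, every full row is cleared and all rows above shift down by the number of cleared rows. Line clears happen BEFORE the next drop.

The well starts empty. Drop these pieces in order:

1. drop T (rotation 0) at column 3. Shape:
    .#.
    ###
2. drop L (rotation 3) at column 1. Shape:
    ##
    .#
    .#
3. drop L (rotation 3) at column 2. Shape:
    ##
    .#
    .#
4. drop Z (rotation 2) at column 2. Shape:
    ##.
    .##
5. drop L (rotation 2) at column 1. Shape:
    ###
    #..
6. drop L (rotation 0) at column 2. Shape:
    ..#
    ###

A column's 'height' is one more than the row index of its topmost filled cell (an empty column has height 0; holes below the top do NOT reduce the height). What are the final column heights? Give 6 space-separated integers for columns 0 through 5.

Drop 1: T rot0 at col 3 lands with bottom-row=0; cleared 0 line(s) (total 0); column heights now [0 0 0 1 2 1], max=2
Drop 2: L rot3 at col 1 lands with bottom-row=0; cleared 0 line(s) (total 0); column heights now [0 3 3 1 2 1], max=3
Drop 3: L rot3 at col 2 lands with bottom-row=1; cleared 0 line(s) (total 0); column heights now [0 3 4 4 2 1], max=4
Drop 4: Z rot2 at col 2 lands with bottom-row=4; cleared 0 line(s) (total 0); column heights now [0 3 6 6 5 1], max=6
Drop 5: L rot2 at col 1 lands with bottom-row=5; cleared 0 line(s) (total 0); column heights now [0 7 7 7 5 1], max=7
Drop 6: L rot0 at col 2 lands with bottom-row=7; cleared 0 line(s) (total 0); column heights now [0 7 8 8 9 1], max=9

Answer: 0 7 8 8 9 1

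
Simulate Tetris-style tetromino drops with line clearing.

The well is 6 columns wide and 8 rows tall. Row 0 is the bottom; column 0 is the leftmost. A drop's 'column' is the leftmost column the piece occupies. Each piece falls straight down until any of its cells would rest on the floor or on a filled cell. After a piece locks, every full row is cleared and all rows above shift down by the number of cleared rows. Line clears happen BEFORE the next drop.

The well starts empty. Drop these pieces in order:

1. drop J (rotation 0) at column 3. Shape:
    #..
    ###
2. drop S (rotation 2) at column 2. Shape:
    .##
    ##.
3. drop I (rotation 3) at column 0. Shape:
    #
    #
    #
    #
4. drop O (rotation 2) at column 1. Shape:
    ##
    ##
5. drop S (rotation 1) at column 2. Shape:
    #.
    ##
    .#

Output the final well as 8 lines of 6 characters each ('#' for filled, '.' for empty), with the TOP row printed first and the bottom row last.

Answer: ......
..#...
..##..
.###..
#####.
#.##..
#..#..
#..###

Derivation:
Drop 1: J rot0 at col 3 lands with bottom-row=0; cleared 0 line(s) (total 0); column heights now [0 0 0 2 1 1], max=2
Drop 2: S rot2 at col 2 lands with bottom-row=2; cleared 0 line(s) (total 0); column heights now [0 0 3 4 4 1], max=4
Drop 3: I rot3 at col 0 lands with bottom-row=0; cleared 0 line(s) (total 0); column heights now [4 0 3 4 4 1], max=4
Drop 4: O rot2 at col 1 lands with bottom-row=3; cleared 0 line(s) (total 0); column heights now [4 5 5 4 4 1], max=5
Drop 5: S rot1 at col 2 lands with bottom-row=4; cleared 0 line(s) (total 0); column heights now [4 5 7 6 4 1], max=7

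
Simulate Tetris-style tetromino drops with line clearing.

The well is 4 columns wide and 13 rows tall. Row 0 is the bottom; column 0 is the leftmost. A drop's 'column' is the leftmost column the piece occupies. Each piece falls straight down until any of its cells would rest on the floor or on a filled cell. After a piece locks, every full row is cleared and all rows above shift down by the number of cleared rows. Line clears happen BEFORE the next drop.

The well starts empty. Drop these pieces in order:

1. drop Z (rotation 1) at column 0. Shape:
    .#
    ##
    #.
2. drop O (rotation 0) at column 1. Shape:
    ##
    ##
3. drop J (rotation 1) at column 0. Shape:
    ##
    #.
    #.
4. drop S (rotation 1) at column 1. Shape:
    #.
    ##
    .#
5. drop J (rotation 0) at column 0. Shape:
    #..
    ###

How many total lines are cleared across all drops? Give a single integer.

Drop 1: Z rot1 at col 0 lands with bottom-row=0; cleared 0 line(s) (total 0); column heights now [2 3 0 0], max=3
Drop 2: O rot0 at col 1 lands with bottom-row=3; cleared 0 line(s) (total 0); column heights now [2 5 5 0], max=5
Drop 3: J rot1 at col 0 lands with bottom-row=3; cleared 0 line(s) (total 0); column heights now [6 6 5 0], max=6
Drop 4: S rot1 at col 1 lands with bottom-row=5; cleared 0 line(s) (total 0); column heights now [6 8 7 0], max=8
Drop 5: J rot0 at col 0 lands with bottom-row=8; cleared 0 line(s) (total 0); column heights now [10 9 9 0], max=10

Answer: 0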